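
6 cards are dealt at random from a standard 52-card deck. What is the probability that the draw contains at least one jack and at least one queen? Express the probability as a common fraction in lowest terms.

718637/5089630

There are C(52,6) = 20358520 possible draws.
By inclusion-exclusion on the complements, draws missing all jacks or all queens: C(48,6) + C(48,6) − C(44,6) = 12271512 + 12271512 − 7059052 = 17483972.
So draws with at least one of each: 20358520 − 17483972 = 2874548, probability 2874548/20358520 = 718637/5089630.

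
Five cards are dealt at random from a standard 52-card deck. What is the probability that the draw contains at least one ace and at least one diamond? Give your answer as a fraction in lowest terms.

229297/866320

There are C(52,5) = 2598960 possible draws.
By inclusion-exclusion on the complements, draws missing all aces or all diamonds: C(48,5) + C(39,5) − C(36,5) = 1712304 + 575757 − 376992 = 1911069.
So draws with at least one of each: 2598960 − 1911069 = 687891, probability 687891/2598960 = 229297/866320.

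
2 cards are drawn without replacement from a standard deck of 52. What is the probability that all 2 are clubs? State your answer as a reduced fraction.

There are C(52,2) = 1326 possible 2-card hands.
Hands that are all clubs: C(13,2) = 78.
Probability = 78/1326 = 1/17.

1/17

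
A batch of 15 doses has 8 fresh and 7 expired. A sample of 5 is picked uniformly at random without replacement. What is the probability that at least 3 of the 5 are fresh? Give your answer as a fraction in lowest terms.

82/143

There are C(15,5) = 3003 ways to choose the 5.
Favorable selections (at least 3 fresh): C(8,3)·C(7,2) + C(8,4)·C(7,1) + C(8,5)·C(7,0) = 1176 + 490 + 56 = 1722.
Probability = 1722/3003 = 82/143.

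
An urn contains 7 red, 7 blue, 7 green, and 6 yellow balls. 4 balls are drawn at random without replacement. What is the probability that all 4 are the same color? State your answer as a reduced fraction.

4/585

There are C(27,4) = 17550 ways to draw 4 balls.
All same color: C(7,4) + C(7,4) + C(7,4) + C(6,4) = 35 + 35 + 35 + 15 = 120.
Probability = 120/17550 = 4/585.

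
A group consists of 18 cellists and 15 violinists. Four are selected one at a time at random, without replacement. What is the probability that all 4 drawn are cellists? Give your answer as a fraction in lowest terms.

Multiply the conditional probabilities at each draw: 18/33 · 17/32 · 16/31 · 15/30 = 73440/982080 = 51/682.

51/682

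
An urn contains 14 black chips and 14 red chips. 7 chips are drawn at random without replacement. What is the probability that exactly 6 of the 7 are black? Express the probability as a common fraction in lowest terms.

49/1380

The sample space is all 7-subsets of the 28: C(28,7) = 1184040.
Selections with exactly 6 black: choose 6 of the 14 black and 1 of the 14 red, C(14,6)·C(14,1) = 3003·14 = 42042.
Probability = 42042/1184040 = 49/1380.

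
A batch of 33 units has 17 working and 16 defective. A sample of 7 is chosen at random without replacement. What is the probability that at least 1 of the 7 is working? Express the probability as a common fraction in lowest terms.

24208/24273

Total selections: C(33,7) = 4272048.
The complement is all 7 are defective: C(16,7) = 11440.
Probability = 1 − 11440/4272048 = 4260608/4272048 = 24208/24273.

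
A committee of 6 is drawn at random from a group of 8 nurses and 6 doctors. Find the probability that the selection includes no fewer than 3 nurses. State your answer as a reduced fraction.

There are C(14,6) = 3003 ways to choose the 6.
Count the complement (fewer than 3 nurses): C(8,0)·C(6,6) + C(8,1)·C(6,5) + C(8,2)·C(6,4) = 1 + 48 + 420 = 469.
Probability = 1 − 469/3003 = 2534/3003 = 362/429.

362/429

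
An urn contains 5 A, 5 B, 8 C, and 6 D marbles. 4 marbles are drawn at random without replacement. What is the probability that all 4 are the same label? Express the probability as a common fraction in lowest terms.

There are C(24,4) = 10626 ways to draw 4 marbles.
All same label: C(5,4) + C(5,4) + C(8,4) + C(6,4) = 5 + 5 + 70 + 15 = 95.
Probability = 95/10626.

95/10626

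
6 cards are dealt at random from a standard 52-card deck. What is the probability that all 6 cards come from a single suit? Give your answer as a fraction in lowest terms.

There are C(52,6) = 20358520 possible 6-card hands.
Hands of one suit: 4 suits × C(13,6) = 4·1716 = 6864.
Probability = 6864/20358520 = 66/195755.

66/195755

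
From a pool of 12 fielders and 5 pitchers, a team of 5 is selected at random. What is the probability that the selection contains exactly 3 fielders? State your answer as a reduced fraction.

550/1547

Total number of selections: C(17,5) = 6188.
Selections with exactly 3 fielders: choose 3 of the 12 fielders and 2 of the 5 pitchers, C(12,3)·C(5,2) = 220·10 = 2200.
Probability = 2200/6188 = 550/1547.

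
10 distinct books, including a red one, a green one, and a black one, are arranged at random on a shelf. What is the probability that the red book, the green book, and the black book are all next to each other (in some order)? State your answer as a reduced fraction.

There are 10! = 3628800 arrangements.
Treat the three as one block: 8! placements × 3! orders within the block = 40320·6 = 241920.
Probability = 241920/3628800 = 1/15.

1/15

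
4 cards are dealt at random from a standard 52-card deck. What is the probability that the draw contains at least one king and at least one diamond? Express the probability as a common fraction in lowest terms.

52799/270725

There are C(52,4) = 270725 possible draws.
By inclusion-exclusion on the complements, draws missing all kings or all diamonds: C(48,4) + C(39,4) − C(36,4) = 194580 + 82251 − 58905 = 217926.
So draws with at least one of each: 270725 − 217926 = 52799, probability 52799/270725.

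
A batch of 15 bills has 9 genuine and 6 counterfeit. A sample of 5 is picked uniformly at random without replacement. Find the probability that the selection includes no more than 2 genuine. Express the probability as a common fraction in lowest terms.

41/143

Total selections: C(15,5) = 3003.
Favorable selections (no more than 2 genuine): C(9,0)·C(6,5) + C(9,1)·C(6,4) + C(9,2)·C(6,3) = 6 + 135 + 720 = 861.
Probability = 861/3003 = 41/143.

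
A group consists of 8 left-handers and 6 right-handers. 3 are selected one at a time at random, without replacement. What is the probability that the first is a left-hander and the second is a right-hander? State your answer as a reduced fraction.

24/91

Multiply the conditional probabilities at each draw: 8/14 · 6/13 = 48/182 = 24/91.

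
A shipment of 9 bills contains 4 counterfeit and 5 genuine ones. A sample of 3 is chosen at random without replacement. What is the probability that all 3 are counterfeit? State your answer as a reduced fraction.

There are C(9,3) = 84 possible selections.
Selections with all counterfeit: C(4,3) = 4.
Probability = 4/84 = 1/21.

1/21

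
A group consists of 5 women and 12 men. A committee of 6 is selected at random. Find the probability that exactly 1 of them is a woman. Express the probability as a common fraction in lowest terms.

There are C(17,6) = 12376 ways to choose 6 from 17.
Selections with exactly 1 woman: choose 1 of the 5 women and 5 of the 12 men, C(5,1)·C(12,5) = 5·792 = 3960.
Probability = 3960/12376 = 495/1547.

495/1547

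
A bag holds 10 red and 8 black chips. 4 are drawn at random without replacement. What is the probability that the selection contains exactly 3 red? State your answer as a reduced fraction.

16/51

There are C(18,4) = 3060 ways to choose 4 from 18.
Selections with exactly 3 red: choose 3 of the 10 red and 1 of the 8 black, C(10,3)·C(8,1) = 120·8 = 960.
Probability = 960/3060 = 16/51.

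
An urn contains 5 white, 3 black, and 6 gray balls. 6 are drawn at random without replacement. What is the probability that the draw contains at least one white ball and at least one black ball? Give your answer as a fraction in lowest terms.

2458/3003

There are C(14,6) = 3003 possible draws.
By inclusion-exclusion on the complements, draws missing all white or all black: C(9,6) + C(11,6) − C(6,6) = 84 + 462 − 1 = 545.
So draws with at least one of each: 3003 − 545 = 2458, probability 2458/3003.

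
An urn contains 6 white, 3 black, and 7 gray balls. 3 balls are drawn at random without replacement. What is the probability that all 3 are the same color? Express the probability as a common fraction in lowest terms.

There are C(16,3) = 560 ways to draw 3 balls.
All same color: C(6,3) + C(3,3) + C(7,3) = 20 + 1 + 35 = 56.
Probability = 56/560 = 1/10.

1/10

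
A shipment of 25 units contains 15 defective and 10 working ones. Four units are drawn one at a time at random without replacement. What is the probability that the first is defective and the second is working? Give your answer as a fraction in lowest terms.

1/4

Multiply the conditional probabilities at each draw: 15/25 · 10/24 = 150/600 = 1/4.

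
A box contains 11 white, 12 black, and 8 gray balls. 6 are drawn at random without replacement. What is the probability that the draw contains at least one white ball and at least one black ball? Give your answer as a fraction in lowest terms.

670417/736281

There are C(31,6) = 736281 possible draws.
By inclusion-exclusion on the complements, draws missing all white or all black: C(20,6) + C(19,6) − C(8,6) = 38760 + 27132 − 28 = 65864.
So draws with at least one of each: 736281 − 65864 = 670417, probability 670417/736281.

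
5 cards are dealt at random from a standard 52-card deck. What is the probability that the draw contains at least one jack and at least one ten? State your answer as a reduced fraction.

There are C(52,5) = 2598960 possible draws.
By inclusion-exclusion on the complements, draws missing all jacks or all tens: C(48,5) + C(48,5) − C(44,5) = 1712304 + 1712304 − 1086008 = 2338600.
So draws with at least one of each: 2598960 − 2338600 = 260360, probability 260360/2598960 = 6509/64974.

6509/64974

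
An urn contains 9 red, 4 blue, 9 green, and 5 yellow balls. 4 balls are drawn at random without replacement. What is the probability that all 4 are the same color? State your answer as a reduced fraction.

43/2925

There are C(27,4) = 17550 ways to draw 4 balls.
All same color: C(9,4) + C(4,4) + C(9,4) + C(5,4) = 126 + 1 + 126 + 5 = 258.
Probability = 258/17550 = 43/2925.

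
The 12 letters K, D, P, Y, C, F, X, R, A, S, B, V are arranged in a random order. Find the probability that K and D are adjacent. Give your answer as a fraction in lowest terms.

There are 12! = 479001600 arrangements.
Treat K and D as a block: 11! arrangements of the blocks × 2 orders within the block = 2·39916800 = 79833600.
Probability = 79833600/479001600 = 1/6.

1/6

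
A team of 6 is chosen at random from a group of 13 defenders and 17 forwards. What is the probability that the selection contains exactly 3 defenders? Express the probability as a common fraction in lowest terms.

2992/9135

The sample space is all 6-subsets of the 30: C(30,6) = 593775.
Selections with exactly 3 defenders: choose 3 of the 13 defenders and 3 of the 17 forwards, C(13,3)·C(17,3) = 286·680 = 194480.
Probability = 194480/593775 = 2992/9135.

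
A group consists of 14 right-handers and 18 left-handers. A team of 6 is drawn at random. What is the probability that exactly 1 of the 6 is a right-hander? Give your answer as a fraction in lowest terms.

119/899

The sample space is all 6-subsets of the 32: C(32,6) = 906192.
Selections with exactly 1 right-hander: choose 1 of the 14 right-handers and 5 of the 18 left-handers, C(14,1)·C(18,5) = 14·8568 = 119952.
Probability = 119952/906192 = 119/899.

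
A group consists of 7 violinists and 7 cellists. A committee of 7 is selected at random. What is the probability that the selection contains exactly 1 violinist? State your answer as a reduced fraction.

49/3432

The sample space is all 7-subsets of the 14: C(14,7) = 3432.
Selections with exactly 1 violinist: choose 1 of the 7 violinists and 6 of the 7 cellists, C(7,1)·C(7,6) = 7·7 = 49.
Probability = 49/3432.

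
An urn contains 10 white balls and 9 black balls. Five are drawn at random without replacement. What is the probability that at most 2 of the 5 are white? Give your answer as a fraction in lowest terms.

287/646

Total selections: C(19,5) = 11628.
Favorable selections (at most 2 white): C(10,0)·C(9,5) + C(10,1)·C(9,4) + C(10,2)·C(9,3) = 126 + 1260 + 3780 = 5166.
Probability = 5166/11628 = 287/646.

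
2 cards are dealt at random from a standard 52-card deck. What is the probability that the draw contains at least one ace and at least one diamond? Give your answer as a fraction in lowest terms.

There are C(52,2) = 1326 possible draws.
By inclusion-exclusion on the complements, draws missing all aces or all diamonds: C(48,2) + C(39,2) − C(36,2) = 1128 + 741 − 630 = 1239.
So draws with at least one of each: 1326 − 1239 = 87, probability 87/1326 = 29/442.

29/442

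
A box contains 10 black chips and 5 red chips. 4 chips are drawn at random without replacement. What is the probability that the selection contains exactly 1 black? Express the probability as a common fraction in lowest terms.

20/273

There are C(15,4) = 1365 ways to choose 4 from 15.
Selections with exactly 1 black: choose 1 of the 10 black and 3 of the 5 red, C(10,1)·C(5,3) = 10·10 = 100.
Probability = 100/1365 = 20/273.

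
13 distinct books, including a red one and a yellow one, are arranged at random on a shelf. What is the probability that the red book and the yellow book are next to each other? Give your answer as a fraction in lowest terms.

There are 13! = 6227020800 arrangements.
Treat the red book and the yellow book as a block: 12! arrangements of the blocks × 2 orders within the block = 2·479001600 = 958003200.
Probability = 958003200/6227020800 = 2/13.

2/13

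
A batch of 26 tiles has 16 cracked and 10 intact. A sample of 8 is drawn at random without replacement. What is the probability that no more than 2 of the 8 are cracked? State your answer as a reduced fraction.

5433/312455

There are C(26,8) = 1562275 ways to choose the 8.
Favorable selections (no more than 2 cracked): C(16,0)·C(10,8) + C(16,1)·C(10,7) + C(16,2)·C(10,6) = 45 + 1920 + 25200 = 27165.
Probability = 27165/1562275 = 5433/312455.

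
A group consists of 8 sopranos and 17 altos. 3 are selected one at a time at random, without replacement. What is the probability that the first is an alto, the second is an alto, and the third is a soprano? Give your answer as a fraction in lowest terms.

272/1725

Multiply the conditional probabilities at each draw: 17/25 · 16/24 · 8/23 = 2176/13800 = 272/1725.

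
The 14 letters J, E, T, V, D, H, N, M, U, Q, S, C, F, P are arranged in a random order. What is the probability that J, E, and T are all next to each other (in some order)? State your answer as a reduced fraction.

3/91

There are 14! = 87178291200 arrangements.
Treat the three as one block: 12! placements × 3! orders within the block = 479001600·6 = 2874009600.
Probability = 2874009600/87178291200 = 3/91.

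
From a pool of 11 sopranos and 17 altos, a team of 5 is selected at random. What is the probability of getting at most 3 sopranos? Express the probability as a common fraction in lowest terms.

3842/4095

There are C(28,5) = 98280 ways to choose the 5.
Count the complement (more than 3 sopranos): C(11,4)·C(17,1) + C(11,5)·C(17,0) = 5610 + 462 = 6072.
Probability = 1 − 6072/98280 = 92208/98280 = 3842/4095.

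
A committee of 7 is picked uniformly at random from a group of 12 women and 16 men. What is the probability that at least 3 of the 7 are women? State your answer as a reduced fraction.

There are C(28,7) = 1184040 ways to choose the 7.
Count the complement (fewer than 3 women): C(12,0)·C(16,7) + C(12,1)·C(16,6) + C(12,2)·C(16,5) = 11440 + 96096 + 288288 = 395824.
Probability = 1 − 395824/1184040 = 788216/1184040 = 689/1035.

689/1035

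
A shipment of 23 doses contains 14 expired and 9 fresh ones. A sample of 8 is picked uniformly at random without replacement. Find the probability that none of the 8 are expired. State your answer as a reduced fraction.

3/163438

There are C(23,8) = 490314 possible selections.
Selections with no expired (all fresh): C(9,8) = 9.
Probability = 9/490314 = 3/163438.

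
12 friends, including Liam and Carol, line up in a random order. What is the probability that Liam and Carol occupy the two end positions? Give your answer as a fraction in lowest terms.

There are 12! = 479001600 arrangements.
Place Liam and Carol at the ends in 2 ways, arrange the remaining 10 in 10! = 3628800 ways: 2·3628800 = 7257600.
Probability = 7257600/479001600 = 1/66.

1/66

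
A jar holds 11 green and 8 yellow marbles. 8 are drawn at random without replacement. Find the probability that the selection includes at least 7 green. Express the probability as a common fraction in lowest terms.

There are C(19,8) = 75582 ways to choose the 8.
Favorable selections (at least 7 green): C(11,7)·C(8,1) + C(11,8)·C(8,0) = 2640 + 165 = 2805.
Probability = 2805/75582 = 55/1482.

55/1482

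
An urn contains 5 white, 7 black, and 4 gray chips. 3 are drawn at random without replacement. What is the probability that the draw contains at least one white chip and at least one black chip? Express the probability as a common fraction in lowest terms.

There are C(16,3) = 560 possible draws.
By inclusion-exclusion on the complements, draws missing all white or all black: C(11,3) + C(9,3) − C(4,3) = 165 + 84 − 4 = 245.
So draws with at least one of each: 560 − 245 = 315, probability 315/560 = 9/16.

9/16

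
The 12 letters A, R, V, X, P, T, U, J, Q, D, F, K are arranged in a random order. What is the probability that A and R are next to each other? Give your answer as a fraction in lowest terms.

There are 12! = 479001600 arrangements.
Treat A and R as a block: 11! arrangements of the blocks × 2 orders within the block = 2·39916800 = 79833600.
Probability = 79833600/479001600 = 1/6.

1/6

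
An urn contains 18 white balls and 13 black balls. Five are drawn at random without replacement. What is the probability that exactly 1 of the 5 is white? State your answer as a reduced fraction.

Total number of selections: C(31,5) = 169911.
Selections with exactly 1 white: choose 1 of the 18 white and 4 of the 13 black, C(18,1)·C(13,4) = 18·715 = 12870.
Probability = 12870/169911 = 1430/18879.

1430/18879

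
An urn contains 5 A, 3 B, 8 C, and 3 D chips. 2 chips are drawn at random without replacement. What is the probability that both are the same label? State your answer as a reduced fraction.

There are C(19,2) = 171 ways to draw 2 chips.
All same label: C(5,2) + C(3,2) + C(8,2) + C(3,2) = 10 + 3 + 28 + 3 = 44.
Probability = 44/171.

44/171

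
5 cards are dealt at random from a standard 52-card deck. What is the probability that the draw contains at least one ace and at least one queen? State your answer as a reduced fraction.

6509/64974

There are C(52,5) = 2598960 possible draws.
By inclusion-exclusion on the complements, draws missing all aces or all queens: C(48,5) + C(48,5) − C(44,5) = 1712304 + 1712304 − 1086008 = 2338600.
So draws with at least one of each: 2598960 − 2338600 = 260360, probability 260360/2598960 = 6509/64974.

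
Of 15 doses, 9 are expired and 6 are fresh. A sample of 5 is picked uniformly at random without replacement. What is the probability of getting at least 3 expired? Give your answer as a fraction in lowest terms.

Total selections: C(15,5) = 3003.
Favorable selections (at least 3 expired): C(9,3)·C(6,2) + C(9,4)·C(6,1) + C(9,5)·C(6,0) = 1260 + 756 + 126 = 2142.
Probability = 2142/3003 = 102/143.

102/143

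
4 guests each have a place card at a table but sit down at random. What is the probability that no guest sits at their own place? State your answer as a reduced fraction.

There are 4! = 24 seatings.
By inclusion-exclusion, seatings with no fixed points: C(4,0)·4! − C(4,1)·3! + C(4,2)·2! − C(4,3)·1! + C(4,4)·0! = 9.
Probability = 9/24 = 3/8.

3/8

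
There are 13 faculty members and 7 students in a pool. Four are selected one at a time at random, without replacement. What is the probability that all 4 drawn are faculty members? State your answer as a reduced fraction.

143/969

Multiply the conditional probabilities at each draw: 13/20 · 12/19 · 11/18 · 10/17 = 17160/116280 = 143/969.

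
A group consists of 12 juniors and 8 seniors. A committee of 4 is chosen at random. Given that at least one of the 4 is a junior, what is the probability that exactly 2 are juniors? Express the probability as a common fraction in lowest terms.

1848/4775

Work in counts. Selections with at least one junior: C(20,4) − C(8,4) = 4845 − 70 = 4775.
Of those, selections where exactly 2 are juniors: C(12,2)·C(8,2) = 66·28 = 1848.
Conditional probability = 1848/4775.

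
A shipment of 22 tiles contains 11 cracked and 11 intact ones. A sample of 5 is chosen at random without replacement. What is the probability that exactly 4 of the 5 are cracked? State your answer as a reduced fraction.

Total number of selections: C(22,5) = 26334.
Selections with exactly 4 cracked: choose 4 of the 11 cracked and 1 of the 11 intact, C(11,4)·C(11,1) = 330·11 = 3630.
Probability = 3630/26334 = 55/399.

55/399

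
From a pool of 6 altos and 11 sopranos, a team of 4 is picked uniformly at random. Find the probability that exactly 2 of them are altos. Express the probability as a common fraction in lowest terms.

The sample space is all 4-subsets of the 17: C(17,4) = 2380.
Selections with exactly 2 altos: choose 2 of the 6 altos and 2 of the 11 sopranos, C(6,2)·C(11,2) = 15·55 = 825.
Probability = 825/2380 = 165/476.

165/476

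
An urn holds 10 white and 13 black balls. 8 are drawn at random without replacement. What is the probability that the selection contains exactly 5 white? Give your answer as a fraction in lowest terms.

Total number of selections: C(23,8) = 490314.
Selections with exactly 5 white: choose 5 of the 10 white and 3 of the 13 black, C(10,5)·C(13,3) = 252·286 = 72072.
Probability = 72072/490314 = 1092/7429.

1092/7429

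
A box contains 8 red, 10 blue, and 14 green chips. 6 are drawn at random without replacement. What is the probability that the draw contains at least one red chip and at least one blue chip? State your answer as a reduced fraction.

49999/64728

There are C(32,6) = 906192 possible draws.
By inclusion-exclusion on the complements, draws missing all red or all blue: C(24,6) + C(22,6) − C(14,6) = 134596 + 74613 − 3003 = 206206.
So draws with at least one of each: 906192 − 206206 = 699986, probability 699986/906192 = 49999/64728.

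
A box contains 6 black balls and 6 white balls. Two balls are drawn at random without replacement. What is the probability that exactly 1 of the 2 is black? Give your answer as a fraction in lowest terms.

Total number of selections: C(12,2) = 66.
Selections with exactly 1 black: choose 1 of the 6 black and 1 of the 6 white, C(6,1)·C(6,1) = 6·6 = 36.
Probability = 36/66 = 6/11.

6/11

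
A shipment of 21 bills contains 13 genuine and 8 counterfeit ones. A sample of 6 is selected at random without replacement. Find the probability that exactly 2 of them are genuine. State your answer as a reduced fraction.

65/646

Total number of selections: C(21,6) = 54264.
Selections with exactly 2 genuine: choose 2 of the 13 genuine and 4 of the 8 counterfeit, C(13,2)·C(8,4) = 78·70 = 5460.
Probability = 5460/54264 = 65/646.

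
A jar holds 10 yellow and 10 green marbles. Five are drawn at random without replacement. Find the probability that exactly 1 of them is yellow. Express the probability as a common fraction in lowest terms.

175/1292

Total number of selections: C(20,5) = 15504.
Selections with exactly 1 yellow: choose 1 of the 10 yellow and 4 of the 10 green, C(10,1)·C(10,4) = 10·210 = 2100.
Probability = 2100/15504 = 175/1292.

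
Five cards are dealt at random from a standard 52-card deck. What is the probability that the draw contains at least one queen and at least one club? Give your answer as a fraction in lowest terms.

There are C(52,5) = 2598960 possible draws.
By inclusion-exclusion on the complements, draws missing all queens or all clubs: C(48,5) + C(39,5) − C(36,5) = 1712304 + 575757 − 376992 = 1911069.
So draws with at least one of each: 2598960 − 1911069 = 687891, probability 687891/2598960 = 229297/866320.

229297/866320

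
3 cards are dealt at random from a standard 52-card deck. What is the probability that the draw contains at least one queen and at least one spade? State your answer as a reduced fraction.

There are C(52,3) = 22100 possible draws.
By inclusion-exclusion on the complements, draws missing all queens or all spades: C(48,3) + C(39,3) − C(36,3) = 17296 + 9139 − 7140 = 19295.
So draws with at least one of each: 22100 − 19295 = 2805, probability 2805/22100 = 33/260.

33/260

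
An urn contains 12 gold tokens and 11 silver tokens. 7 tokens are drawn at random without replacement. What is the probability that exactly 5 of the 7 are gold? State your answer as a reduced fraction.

1320/7429

There are C(23,7) = 245157 ways to choose 7 from 23.
Selections with exactly 5 gold: choose 5 of the 12 gold and 2 of the 11 silver, C(12,5)·C(11,2) = 792·55 = 43560.
Probability = 43560/245157 = 1320/7429.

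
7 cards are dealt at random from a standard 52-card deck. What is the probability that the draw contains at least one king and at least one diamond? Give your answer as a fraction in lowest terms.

53122231/133784560

There are C(52,7) = 133784560 possible draws.
By inclusion-exclusion on the complements, draws missing all kings or all diamonds: C(48,7) + C(39,7) − C(36,7) = 73629072 + 15380937 − 8347680 = 80662329.
So draws with at least one of each: 133784560 − 80662329 = 53122231, probability 53122231/133784560.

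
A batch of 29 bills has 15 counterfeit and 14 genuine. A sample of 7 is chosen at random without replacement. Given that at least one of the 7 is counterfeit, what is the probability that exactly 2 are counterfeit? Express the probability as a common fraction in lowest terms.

Work in counts. Selections with at least one counterfeit: C(29,7) − C(14,7) = 1560780 − 3432 = 1557348.
Of those, selections where exactly 2 are counterfeit: C(15,2)·C(14,5) = 105·2002 = 210210.
Conditional probability = 210210/1557348 = 2695/19966.

2695/19966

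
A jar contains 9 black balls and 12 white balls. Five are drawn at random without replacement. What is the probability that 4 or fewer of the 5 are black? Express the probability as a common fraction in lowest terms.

321/323

There are C(21,5) = 20349 ways to choose the 5.
The complement is exactly 5 black: C(9,5)·C(12,0) = 126.
Probability = 1 − 126/20349 = 20223/20349 = 321/323.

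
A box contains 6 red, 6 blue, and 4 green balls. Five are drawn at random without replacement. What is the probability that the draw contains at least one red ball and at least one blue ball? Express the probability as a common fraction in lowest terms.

There are C(16,5) = 4368 possible draws.
By inclusion-exclusion on the complements, draws missing all red or all blue: C(10,5) + C(10,5) − C(4,5) = 252 + 252 − 0 = 504.
So draws with at least one of each: 4368 − 504 = 3864, probability 3864/4368 = 23/26.

23/26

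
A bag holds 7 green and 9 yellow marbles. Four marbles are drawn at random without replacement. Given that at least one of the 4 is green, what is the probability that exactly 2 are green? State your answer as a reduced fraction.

Work in counts. Selections with at least one green: C(16,4) − C(9,4) = 1820 − 126 = 1694.
Of those, selections where exactly 2 are green: C(7,2)·C(9,2) = 21·36 = 756.
Conditional probability = 756/1694 = 54/121.

54/121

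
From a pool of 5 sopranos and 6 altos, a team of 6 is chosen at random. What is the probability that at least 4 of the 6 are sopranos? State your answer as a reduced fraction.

27/154

There are C(11,6) = 462 ways to choose the 6.
Favorable selections (at least 4 sopranos): C(5,4)·C(6,2) + C(5,5)·C(6,1) = 75 + 6 = 81.
Probability = 81/462 = 27/154.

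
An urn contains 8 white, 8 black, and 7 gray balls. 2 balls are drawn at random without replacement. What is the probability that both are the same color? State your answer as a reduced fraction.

There are C(23,2) = 253 ways to draw 2 balls.
All same color: C(8,2) + C(8,2) + C(7,2) = 28 + 28 + 21 = 77.
Probability = 77/253 = 7/23.

7/23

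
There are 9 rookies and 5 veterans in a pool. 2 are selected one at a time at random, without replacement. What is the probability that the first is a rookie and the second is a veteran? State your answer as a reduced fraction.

Multiply the conditional probabilities at each draw: 9/14 · 5/13 = 45/182.

45/182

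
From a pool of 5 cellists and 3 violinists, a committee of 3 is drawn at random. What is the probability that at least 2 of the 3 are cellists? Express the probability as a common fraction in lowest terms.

5/7

Total selections: C(8,3) = 56.
Favorable selections (at least 2 cellists): C(5,2)·C(3,1) + C(5,3)·C(3,0) = 30 + 10 = 40.
Probability = 40/56 = 5/7.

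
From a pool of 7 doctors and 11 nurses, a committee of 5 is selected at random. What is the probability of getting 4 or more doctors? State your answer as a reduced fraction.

There are C(18,5) = 8568 ways to choose the 5.
Favorable selections (4 or more doctors): C(7,4)·C(11,1) + C(7,5)·C(11,0) = 385 + 21 = 406.
Probability = 406/8568 = 29/612.

29/612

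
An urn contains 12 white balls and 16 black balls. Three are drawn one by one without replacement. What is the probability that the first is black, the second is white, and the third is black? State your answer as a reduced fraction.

Multiply the conditional probabilities at each draw: 16/28 · 12/27 · 15/26 = 2880/19656 = 40/273.

40/273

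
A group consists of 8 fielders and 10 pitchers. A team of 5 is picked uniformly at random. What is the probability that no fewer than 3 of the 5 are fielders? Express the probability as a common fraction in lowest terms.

13/34

There are C(18,5) = 8568 ways to choose the 5.
Favorable selections (no fewer than 3 fielders): C(8,3)·C(10,2) + C(8,4)·C(10,1) + C(8,5)·C(10,0) = 2520 + 700 + 56 = 3276.
Probability = 3276/8568 = 13/34.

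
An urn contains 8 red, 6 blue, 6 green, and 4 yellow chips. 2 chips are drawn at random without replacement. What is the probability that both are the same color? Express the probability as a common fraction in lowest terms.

There are C(24,2) = 276 ways to draw 2 chips.
All same color: C(8,2) + C(6,2) + C(6,2) + C(4,2) = 28 + 15 + 15 + 6 = 64.
Probability = 64/276 = 16/69.

16/69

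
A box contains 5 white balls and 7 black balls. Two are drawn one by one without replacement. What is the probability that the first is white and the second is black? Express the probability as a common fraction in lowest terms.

Multiply the conditional probabilities at each draw: 5/12 · 7/11 = 35/132.

35/132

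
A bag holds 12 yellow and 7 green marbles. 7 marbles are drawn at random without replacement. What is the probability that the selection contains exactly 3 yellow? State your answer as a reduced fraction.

There are C(19,7) = 50388 ways to choose 7 from 19.
Selections with exactly 3 yellow: choose 3 of the 12 yellow and 4 of the 7 green, C(12,3)·C(7,4) = 220·35 = 7700.
Probability = 7700/50388 = 1925/12597.

1925/12597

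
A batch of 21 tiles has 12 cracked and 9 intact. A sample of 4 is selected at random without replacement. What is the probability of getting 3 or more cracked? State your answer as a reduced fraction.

55/133

Total selections: C(21,4) = 5985.
Favorable selections (3 or more cracked): C(12,3)·C(9,1) + C(12,4)·C(9,0) = 1980 + 495 = 2475.
Probability = 2475/5985 = 55/133.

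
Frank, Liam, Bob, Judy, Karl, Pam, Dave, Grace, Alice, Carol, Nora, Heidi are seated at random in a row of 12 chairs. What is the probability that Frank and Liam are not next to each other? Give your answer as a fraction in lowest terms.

5/6

There are 12! = 479001600 arrangements.
Arrangements with Frank and Liam adjacent: 2·11! = 79833600.
So not adjacent: 479001600 − 79833600 = 399168000, probability 399168000/479001600 = 5/6.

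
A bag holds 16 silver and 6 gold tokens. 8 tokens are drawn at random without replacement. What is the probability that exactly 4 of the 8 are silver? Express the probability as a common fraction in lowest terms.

Total number of selections: C(22,8) = 319770.
Selections with exactly 4 silver: choose 4 of the 16 silver and 4 of the 6 gold, C(16,4)·C(6,4) = 1820·15 = 27300.
Probability = 27300/319770 = 910/10659.

910/10659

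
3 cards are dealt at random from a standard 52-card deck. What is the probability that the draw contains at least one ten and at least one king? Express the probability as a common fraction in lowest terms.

188/5525

There are C(52,3) = 22100 possible draws.
By inclusion-exclusion on the complements, draws missing all tens or all kings: C(48,3) + C(48,3) − C(44,3) = 17296 + 17296 − 13244 = 21348.
So draws with at least one of each: 22100 − 21348 = 752, probability 752/22100 = 188/5525.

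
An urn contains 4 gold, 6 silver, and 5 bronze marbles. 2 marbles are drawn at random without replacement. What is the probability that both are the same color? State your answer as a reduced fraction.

There are C(15,2) = 105 ways to draw 2 marbles.
All same color: C(4,2) + C(6,2) + C(5,2) = 6 + 15 + 10 = 31.
Probability = 31/105.

31/105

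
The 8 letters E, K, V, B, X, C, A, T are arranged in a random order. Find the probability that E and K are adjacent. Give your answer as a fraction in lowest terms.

1/4

There are 8! = 40320 arrangements.
Treat E and K as a block: 7! arrangements of the blocks × 2 orders within the block = 2·5040 = 10080.
Probability = 10080/40320 = 1/4.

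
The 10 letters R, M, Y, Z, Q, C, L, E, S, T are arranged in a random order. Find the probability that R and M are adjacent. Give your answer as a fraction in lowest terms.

1/5

There are 10! = 3628800 arrangements.
Treat R and M as a block: 9! arrangements of the blocks × 2 orders within the block = 2·362880 = 725760.
Probability = 725760/3628800 = 1/5.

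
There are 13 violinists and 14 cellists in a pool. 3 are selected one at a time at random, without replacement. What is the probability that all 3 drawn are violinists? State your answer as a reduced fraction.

22/225

Multiply the conditional probabilities at each draw: 13/27 · 12/26 · 11/25 = 1716/17550 = 22/225.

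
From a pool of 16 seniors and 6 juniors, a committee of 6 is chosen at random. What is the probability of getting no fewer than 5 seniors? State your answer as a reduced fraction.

There are C(22,6) = 74613 ways to choose the 6.
Favorable selections (no fewer than 5 seniors): C(16,5)·C(6,1) + C(16,6)·C(6,0) = 26208 + 8008 = 34216.
Probability = 34216/74613 = 4888/10659.

4888/10659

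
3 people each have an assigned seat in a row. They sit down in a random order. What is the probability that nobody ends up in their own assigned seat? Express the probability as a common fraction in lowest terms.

1/3

There are 3! = 6 seatings.
By inclusion-exclusion, seatings with no fixed points: C(3,0)·3! − C(3,1)·2! + C(3,2)·1! − C(3,3)·0! = 2.
Probability = 2/6 = 1/3.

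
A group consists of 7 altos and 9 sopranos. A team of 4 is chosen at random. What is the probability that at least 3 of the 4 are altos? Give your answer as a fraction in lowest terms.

There are C(16,4) = 1820 ways to choose the 4.
Favorable selections (at least 3 altos): C(7,3)·C(9,1) + C(7,4)·C(9,0) = 315 + 35 = 350.
Probability = 350/1820 = 5/26.

5/26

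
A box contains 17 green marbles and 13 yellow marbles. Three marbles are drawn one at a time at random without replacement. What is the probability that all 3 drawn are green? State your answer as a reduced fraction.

Multiply the conditional probabilities at each draw: 17/30 · 16/29 · 15/28 = 4080/24360 = 34/203.

34/203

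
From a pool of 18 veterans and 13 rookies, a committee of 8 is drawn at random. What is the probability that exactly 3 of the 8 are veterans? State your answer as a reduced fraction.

2992/22475

Total number of selections: C(31,8) = 7888725.
Selections with exactly 3 veterans: choose 3 of the 18 veterans and 5 of the 13 rookies, C(18,3)·C(13,5) = 816·1287 = 1050192.
Probability = 1050192/7888725 = 2992/22475.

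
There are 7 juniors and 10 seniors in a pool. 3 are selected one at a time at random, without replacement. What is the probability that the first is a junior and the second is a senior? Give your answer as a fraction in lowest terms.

35/136

Multiply the conditional probabilities at each draw: 7/17 · 10/16 = 70/272 = 35/136.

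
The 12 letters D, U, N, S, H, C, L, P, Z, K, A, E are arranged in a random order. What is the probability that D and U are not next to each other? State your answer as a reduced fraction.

5/6

There are 12! = 479001600 arrangements.
Arrangements with D and U adjacent: 2·11! = 79833600.
So not adjacent: 479001600 − 79833600 = 399168000, probability 399168000/479001600 = 5/6.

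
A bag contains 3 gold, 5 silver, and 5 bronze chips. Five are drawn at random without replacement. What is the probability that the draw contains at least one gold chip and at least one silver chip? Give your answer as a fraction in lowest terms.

980/1287

There are C(13,5) = 1287 possible draws.
By inclusion-exclusion on the complements, draws missing all gold or all silver: C(10,5) + C(8,5) − C(5,5) = 252 + 56 − 1 = 307.
So draws with at least one of each: 1287 − 307 = 980, probability 980/1287.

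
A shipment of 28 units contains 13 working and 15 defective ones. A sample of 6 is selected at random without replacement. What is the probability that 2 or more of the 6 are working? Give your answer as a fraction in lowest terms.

There are C(28,6) = 376740 ways to choose the 6.
Count the complement (fewer than 2 working): C(13,0)·C(15,6) + C(13,1)·C(15,5) = 5005 + 39039 = 44044.
Probability = 1 − 44044/376740 = 332696/376740 = 914/1035.

914/1035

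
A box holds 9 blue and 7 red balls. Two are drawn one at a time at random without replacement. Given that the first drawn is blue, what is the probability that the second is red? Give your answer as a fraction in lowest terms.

After removing one blue, 15 remain: 8 blue and 7 red.
So the probability the next is red is 7/15.

7/15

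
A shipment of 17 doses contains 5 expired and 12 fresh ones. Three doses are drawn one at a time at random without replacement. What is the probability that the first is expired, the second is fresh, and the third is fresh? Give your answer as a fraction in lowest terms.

Multiply the conditional probabilities at each draw: 5/17 · 12/16 · 11/15 = 660/4080 = 11/68.

11/68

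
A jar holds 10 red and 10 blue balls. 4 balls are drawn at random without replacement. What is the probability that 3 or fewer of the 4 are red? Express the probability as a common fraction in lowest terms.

309/323

There are C(20,4) = 4845 ways to choose the 4.
Favorable selections (3 or fewer red): C(10,0)·C(10,4) + C(10,1)·C(10,3) + C(10,2)·C(10,2) + C(10,3)·C(10,1) = 210 + 1200 + 2025 + 1200 = 4635.
Probability = 4635/4845 = 309/323.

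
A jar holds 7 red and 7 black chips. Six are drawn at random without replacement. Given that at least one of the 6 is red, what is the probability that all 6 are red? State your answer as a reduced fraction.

1/428

Work in counts. Selections with at least one red: C(14,6) − C(7,6) = 3003 − 7 = 2996.
Of those, selections where all 6 are red: C(7,6) = 7.
Conditional probability = 7/2996 = 1/428.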